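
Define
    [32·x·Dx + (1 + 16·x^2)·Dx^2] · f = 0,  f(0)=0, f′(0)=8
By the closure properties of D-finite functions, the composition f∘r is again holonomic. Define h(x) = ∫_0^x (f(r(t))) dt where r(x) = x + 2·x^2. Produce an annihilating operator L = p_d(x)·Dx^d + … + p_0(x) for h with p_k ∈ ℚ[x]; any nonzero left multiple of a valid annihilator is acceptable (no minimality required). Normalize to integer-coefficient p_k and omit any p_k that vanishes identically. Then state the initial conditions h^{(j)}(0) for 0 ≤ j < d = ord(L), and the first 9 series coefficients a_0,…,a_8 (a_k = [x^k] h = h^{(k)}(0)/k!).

L = (-4 + 32·x + 256·x^2 + 768·x^3 + 768·x^4)·Dx^2 + (1 + 4·x + 16·x^2 + 128·x^3 + 320·x^4 + 256·x^5)·Dx^3  (order 3).
h: a_k = 0, 0, 4, 16/3, -32/3, -256/5, -256/15, 11264/21, 10240/7, …
ICs: h(0) = 0, h′(0) = 0, h′′(0) = 8.

f: a_k = 0, 8, 0, -128/3, 0, 2048/5, 0, -32768/7, 0, …
Substitute x→r, Dx→(1/r')Dx; clear ⇒ L₀.
Integrate: L := L₀·Dx.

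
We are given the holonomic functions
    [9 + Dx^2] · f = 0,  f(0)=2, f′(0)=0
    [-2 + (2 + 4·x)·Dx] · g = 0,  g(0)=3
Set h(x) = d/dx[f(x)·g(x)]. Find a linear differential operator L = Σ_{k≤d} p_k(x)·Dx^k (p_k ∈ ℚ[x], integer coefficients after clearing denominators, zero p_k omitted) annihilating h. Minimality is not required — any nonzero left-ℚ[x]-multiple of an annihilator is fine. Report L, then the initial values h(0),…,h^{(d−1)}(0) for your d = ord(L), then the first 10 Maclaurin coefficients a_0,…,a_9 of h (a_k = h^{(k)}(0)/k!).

f: a_k = 2, 0, -9, 0, 27/4, 0, -81/40, 0, 729/2240, 0, …
g: a_k = 3, 3, -3/2, 3/2, -15/8, 21/8, -63/16, 99/16, -1287/128, 2145/128, …
f·g: L₀ = L_f ⊗_s L_g, ord ≤ 2·1.
Differentiate: ansatz ord ≤ ord L₀ ⇒ L.
L = (14 + 84·x + 192·x^2 + 216·x^3 + 108·x^4) + (-1 - 8·x - 18·x^2 - 12·x^3)·Dx + (1 + 7·x + 19·x^2 + 24·x^3 + 12·x^4)·Dx^2  (order 2).
h: a_k = 6, -60, -72, 120, 60, -216/5, -252/5, 1872/35, -2052/35, 3552/35, …
ICs: h(0) = 6, h′(0) = -60.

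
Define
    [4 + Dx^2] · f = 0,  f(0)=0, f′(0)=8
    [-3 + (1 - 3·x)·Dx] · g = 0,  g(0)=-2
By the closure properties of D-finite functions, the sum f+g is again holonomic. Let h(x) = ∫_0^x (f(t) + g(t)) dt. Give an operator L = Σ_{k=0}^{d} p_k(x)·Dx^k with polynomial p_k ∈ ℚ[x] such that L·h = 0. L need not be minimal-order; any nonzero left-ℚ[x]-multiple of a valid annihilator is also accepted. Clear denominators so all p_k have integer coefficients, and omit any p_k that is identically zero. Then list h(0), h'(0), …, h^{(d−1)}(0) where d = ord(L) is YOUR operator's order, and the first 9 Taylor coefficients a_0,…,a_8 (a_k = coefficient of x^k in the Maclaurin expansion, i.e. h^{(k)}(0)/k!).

f: a_k = 0, 8, 0, -16/3, 0, 16/15, 0, -32/315, 0, …
g: a_k = -2, -6, -18, -54, -162, -486, -1458, -4374, -13122, …
Weyl lclm of L_f,L_g ⇒ L₀ (ord ≤ 3).
h=∫h₀ ⇒ L = L₀·Dx.
L = (-348 + 144·x - 216·x^2)·Dx + (44 - 180·x + 216·x^2 - 216·x^3)·Dx^2 + (-87 + 36·x - 54·x^2)·Dx^3 + (11 - 45·x + 54·x^2 - 54·x^3)·Dx^4  (order 4).
h: a_k = 0, -2, 1, -6, -89/6, -162/5, -3637/45, -1458/7, -688921/1260, …
ICs: h(0) = 0, h′(0) = -2, h′′(0) = 2, h′′′(0) = -36.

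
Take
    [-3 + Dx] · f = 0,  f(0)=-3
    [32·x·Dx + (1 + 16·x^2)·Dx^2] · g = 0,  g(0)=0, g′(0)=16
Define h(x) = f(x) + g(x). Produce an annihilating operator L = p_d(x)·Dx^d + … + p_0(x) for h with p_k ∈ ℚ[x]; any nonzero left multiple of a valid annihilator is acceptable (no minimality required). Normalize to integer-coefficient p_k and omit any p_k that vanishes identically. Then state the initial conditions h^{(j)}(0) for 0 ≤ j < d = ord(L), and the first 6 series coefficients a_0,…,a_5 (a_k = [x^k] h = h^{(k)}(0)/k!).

f: a_k = -3, -9, -27/2, -27/2, -81/8, -243/40, …
g: a_k = 0, 16, 0, -256/3, 0, 4096/5, …
h₀=f+g: left-lcm gives L₀, ord ≤ 3.
L = (96 - 288·x - 4608·x^2 - 4608·x^3)·Dx + (-41 + 1248·x^2 - 2304·x^4)·Dx^2 + (3 + 32·x + 96·x^2 + 512·x^3 + 768·x^4)·Dx^3  (order 3).
h: a_k = -3, 7, -27/2, -593/6, -81/8, 6505/8, …
ICs: h(0) = -3, h′(0) = 7, h′′(0) = -27.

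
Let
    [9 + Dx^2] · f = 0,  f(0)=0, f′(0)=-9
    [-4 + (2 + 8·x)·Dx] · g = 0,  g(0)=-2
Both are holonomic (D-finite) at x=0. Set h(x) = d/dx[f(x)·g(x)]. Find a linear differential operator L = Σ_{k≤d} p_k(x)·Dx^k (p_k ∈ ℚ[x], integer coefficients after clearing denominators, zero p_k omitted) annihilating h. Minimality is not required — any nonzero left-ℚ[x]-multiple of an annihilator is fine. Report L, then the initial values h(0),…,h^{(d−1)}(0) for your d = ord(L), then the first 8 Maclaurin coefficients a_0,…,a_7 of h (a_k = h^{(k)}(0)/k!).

L = (131 + 1392·x + 4512·x^2 + 6912·x^3 + 6912·x^4) + (4 - 80·x - 576·x^2 - 768·x^3)·Dx + (7 + 80·x + 352·x^2 + 768·x^3 + 768·x^4)·Dx^2  (order 2).
h: a_k = 18, 72, -189, 72, -2277/4, 12609/5, -355293/40, 226206/7, …
ICs: h(0) = 18, h′(0) = 72.

f: a_k = 0, -9, 0, 27/2, 0, -243/40, 0, 729/560, …
g: a_k = -2, -4, 4, -8, 20, -56, 168, -528, …
L₀ := L_f ⊗_s L_g (sym. prod.), ord ≤ 2.
Differentiate: ansatz ord ≤ ord L₀ ⇒ L.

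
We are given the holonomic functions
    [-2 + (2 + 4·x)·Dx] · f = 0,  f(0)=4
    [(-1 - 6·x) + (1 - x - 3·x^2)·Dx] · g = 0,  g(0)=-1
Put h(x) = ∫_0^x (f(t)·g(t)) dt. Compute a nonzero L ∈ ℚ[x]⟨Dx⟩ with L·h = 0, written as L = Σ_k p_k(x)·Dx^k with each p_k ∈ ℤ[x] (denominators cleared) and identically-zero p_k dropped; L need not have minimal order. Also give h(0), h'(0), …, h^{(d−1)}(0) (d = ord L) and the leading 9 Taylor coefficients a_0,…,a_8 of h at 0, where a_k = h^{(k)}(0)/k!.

f: a_k = 4, 4, -2, 2, -5/2, 7/2, -21/4, 33/4, -429/32, …
g: a_k = -1, -1, -4, -7, -19, -40, -97, -217, -508, …
Product ⇒ symmetric product L₀, ord ≤ 1.
h=∫h₀ ⇒ L = L₀·Dx.
L = (2 + 7·x + 9·x^2)·Dx + (-1 - x + 5·x^2 + 6·x^3)·Dx^2  (order 2).
h: a_k = 0, -4, -4, -6, -11, -191/10, -77/2, -2049/28, -2427/16, …
ICs: h(0) = 0, h′(0) = -4.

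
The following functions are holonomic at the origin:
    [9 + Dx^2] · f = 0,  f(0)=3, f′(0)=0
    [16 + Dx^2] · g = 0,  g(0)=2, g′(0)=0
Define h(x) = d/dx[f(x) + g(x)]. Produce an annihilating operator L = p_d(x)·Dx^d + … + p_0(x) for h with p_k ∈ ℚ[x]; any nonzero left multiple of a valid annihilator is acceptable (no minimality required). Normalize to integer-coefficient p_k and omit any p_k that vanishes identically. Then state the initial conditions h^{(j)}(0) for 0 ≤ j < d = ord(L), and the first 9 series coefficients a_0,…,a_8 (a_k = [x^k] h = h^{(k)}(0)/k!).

f: a_k = 3, 0, -27/2, 0, 81/8, 0, -243/80, 0, 2187/4480, …
g: a_k = 2, 0, -16, 0, 64/3, 0, -512/45, 0, 1024/315, …
f+g: L₀ = lclm(L_f,L_g), ord ≤ 2+2.
Derive L from L₀ (diff closure).
L = 144 + 25·Dx^2 + Dx^4  (order 4).
h: a_k = 0, -59, 0, 755/6, 0, -10379/120, 0, 30151/1008, 0, …
ICs: h(0) = 0, h′(0) = -59, h′′(0) = 0, h′′′(0) = 755.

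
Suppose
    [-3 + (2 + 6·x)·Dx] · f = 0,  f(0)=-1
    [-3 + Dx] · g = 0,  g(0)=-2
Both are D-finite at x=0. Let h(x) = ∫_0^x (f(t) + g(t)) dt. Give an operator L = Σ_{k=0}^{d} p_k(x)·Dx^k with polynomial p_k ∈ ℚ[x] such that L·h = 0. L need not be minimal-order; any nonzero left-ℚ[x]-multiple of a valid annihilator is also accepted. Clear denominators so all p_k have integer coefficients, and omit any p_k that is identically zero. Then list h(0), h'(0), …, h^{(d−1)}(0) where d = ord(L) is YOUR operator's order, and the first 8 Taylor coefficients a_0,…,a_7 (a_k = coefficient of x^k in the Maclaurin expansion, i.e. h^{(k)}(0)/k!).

L = (27 + 54·x)·Dx + (-15 - 72·x - 108·x^2)·Dx^2 + (2 + 18·x + 36·x^2)·Dx^3  (order 3).
h: a_k = 0, -3, -15/4, -21/8, -171/64, -459/640, -4563/2560, 66177/35840, …
ICs: h(0) = 0, h′(0) = -3, h′′(0) = -15/2.

f: a_k = -1, -3/2, 9/8, -27/16, 405/128, -1701/256, 15309/1024, -72171/2048, …
g: a_k = -2, -6, -9, -9, -27/4, -81/20, -81/40, -243/280, …
Sum ⇒ L₀ = lclm(L_f,L_g) in ℚ(x)⟨Dx⟩.
Integrate: L := L₀·Dx.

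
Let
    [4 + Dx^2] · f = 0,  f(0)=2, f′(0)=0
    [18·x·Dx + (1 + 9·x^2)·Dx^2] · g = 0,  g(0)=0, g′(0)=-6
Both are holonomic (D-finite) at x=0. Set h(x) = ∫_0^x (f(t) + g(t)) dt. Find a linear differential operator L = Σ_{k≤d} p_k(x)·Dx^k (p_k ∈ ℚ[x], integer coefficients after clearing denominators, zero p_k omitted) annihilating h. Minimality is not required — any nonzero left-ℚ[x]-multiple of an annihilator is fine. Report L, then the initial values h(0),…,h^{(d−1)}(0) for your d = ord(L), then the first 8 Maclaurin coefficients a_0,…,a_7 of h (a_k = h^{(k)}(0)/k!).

L = (-3744·x + 37584·x^3 + 11664·x^5)·Dx^2 + (-28 + 864·x^2 + 10692·x^4 + 5832·x^6)·Dx^3 + (-936·x + 9396·x^3 + 2916·x^5)·Dx^4 + (-7 + 216·x^2 + 2673·x^4 + 1458·x^6)·Dx^5  (order 5).
h: a_k = 0, 2, -3, -4/3, 9/2, 4/15, -81/5, -8/315, …
ICs: h(0) = 0, h′(0) = 2, h′′(0) = -6, h′′′(0) = -8, h′′′′(0) = 108.

f: a_k = 2, 0, -4, 0, 4/3, 0, -8/45, 0, …
g: a_k = 0, -6, 0, 18, 0, -486/5, 0, 4374/7, …
Sum ⇒ L₀ = lclm(L_f,L_g) in ℚ(x)⟨Dx⟩.
h=∫h₀ ⇒ L = L₀·Dx.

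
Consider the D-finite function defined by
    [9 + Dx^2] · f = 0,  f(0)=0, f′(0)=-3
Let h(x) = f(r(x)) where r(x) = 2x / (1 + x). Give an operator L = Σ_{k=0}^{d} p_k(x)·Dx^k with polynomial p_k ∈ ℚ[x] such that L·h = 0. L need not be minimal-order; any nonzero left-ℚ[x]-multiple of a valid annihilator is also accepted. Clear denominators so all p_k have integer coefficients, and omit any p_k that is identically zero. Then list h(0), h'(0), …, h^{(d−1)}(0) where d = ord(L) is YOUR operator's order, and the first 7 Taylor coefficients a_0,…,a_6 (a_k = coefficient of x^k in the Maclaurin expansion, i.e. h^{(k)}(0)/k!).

L = 36 + (2 + 6·x + 6·x^2 + 2·x^3)·Dx + (1 + 4·x + 6·x^2 + 4·x^3 + x^4)·Dx^2  (order 2).
h: a_k = 0, -6, 6, 30, -102, 726/5, -30, …
ICs: h(0) = 0, h′(0) = -6.

f: a_k = 0, -3, 0, 9/2, 0, -81/40, 0, …
L₀ from L_f via x↦r, Dx↦r'^{-1}Dx.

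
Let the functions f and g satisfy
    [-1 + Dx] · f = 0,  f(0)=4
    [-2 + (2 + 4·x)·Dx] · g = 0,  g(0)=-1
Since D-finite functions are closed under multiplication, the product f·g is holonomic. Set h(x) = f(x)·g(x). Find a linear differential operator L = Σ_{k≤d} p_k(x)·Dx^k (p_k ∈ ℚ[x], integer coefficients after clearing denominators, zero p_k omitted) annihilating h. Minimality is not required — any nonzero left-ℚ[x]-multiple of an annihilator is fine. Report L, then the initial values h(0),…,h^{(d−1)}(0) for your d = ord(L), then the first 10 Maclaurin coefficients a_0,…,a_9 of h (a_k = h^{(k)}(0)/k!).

f: a_k = 4, 4, 2, 2/3, 1/6, 1/30, 1/180, 1/1260, 1/10080, 1/90720, …
g: a_k = -1, -1, 1/2, -1/2, 5/8, -7/8, 21/16, -33/16, 429/128, -715/128, …
h₀=f·g: eliminate ⇒ L₀, order ≤ 1·1.
L = (-2 - 2·x) + (1 + 2·x)·Dx  (order 1).
h: a_k = -4, -8, -4, -8/3, 2/3, -28/15, 122/45, -1388/315, 4591/630, -34913/2835, …
ICs: h(0) = -4.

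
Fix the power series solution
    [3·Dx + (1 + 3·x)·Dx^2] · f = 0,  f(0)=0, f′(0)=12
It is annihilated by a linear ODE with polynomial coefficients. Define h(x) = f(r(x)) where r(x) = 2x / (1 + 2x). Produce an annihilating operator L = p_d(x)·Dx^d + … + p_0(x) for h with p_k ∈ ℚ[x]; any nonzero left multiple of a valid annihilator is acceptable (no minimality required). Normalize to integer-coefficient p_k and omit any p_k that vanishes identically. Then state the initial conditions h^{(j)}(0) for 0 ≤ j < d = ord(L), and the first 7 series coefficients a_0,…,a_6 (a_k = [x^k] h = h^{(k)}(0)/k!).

f: a_k = 0, 12, -18, 36, -81, 972/5, -486, …
L₀ from L_f via x↦r, Dx↦r'^{-1}Dx.
L = (10 + 32·x)·Dx + (1 + 10·x + 16·x^2)·Dx^2  (order 2).
h: a_k = 0, 24, -120, 672, -4080, 130944/5, -174720, …
ICs: h(0) = 0, h′(0) = 24.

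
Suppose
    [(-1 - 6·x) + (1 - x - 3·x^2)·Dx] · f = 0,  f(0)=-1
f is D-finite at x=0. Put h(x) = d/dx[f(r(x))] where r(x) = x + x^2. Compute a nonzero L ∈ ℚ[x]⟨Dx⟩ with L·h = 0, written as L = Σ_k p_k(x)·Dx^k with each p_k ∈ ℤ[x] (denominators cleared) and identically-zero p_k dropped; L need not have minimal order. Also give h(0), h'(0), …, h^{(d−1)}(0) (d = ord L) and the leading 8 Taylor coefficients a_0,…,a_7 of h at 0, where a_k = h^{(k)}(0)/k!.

f: a_k = -1, -1, -4, -7, -19, -40, -97, -217, …
h₀=f(r): pull back L_f along r ⇒ L₀.
h₀' ⇒ L via d/dx closure of L₀.
L = (10 + 60·x + 168·x^2 + 396·x^3 + 648·x^4 + 540·x^5 + 180·x^6) + (-1 - 7·x - 6·x^2 + 44·x^3 + 135·x^4 + 180·x^5 + 126·x^6 + 36·x^7)·Dx  (order 1).
h: a_k = -1, -10, -45, -176, -685, -2508, -8925, -31208, …
ICs: h(0) = -1.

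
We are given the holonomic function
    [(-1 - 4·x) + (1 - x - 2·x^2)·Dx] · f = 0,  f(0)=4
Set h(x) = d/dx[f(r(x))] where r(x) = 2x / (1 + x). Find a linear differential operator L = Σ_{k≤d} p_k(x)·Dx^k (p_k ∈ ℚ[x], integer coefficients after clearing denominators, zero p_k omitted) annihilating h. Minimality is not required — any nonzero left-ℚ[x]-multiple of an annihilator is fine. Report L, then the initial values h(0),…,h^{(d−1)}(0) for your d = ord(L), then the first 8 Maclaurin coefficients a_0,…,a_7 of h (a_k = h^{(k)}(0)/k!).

f: a_k = 4, 4, 12, 20, 44, 84, 172, 340, …
f∘r: x↦r, Dx↦Dx/r' in L_f ⇒ L₀.
Derive L from L₀ (diff closure).
L = (10 + 54·x + 270·x^2 + 162·x^3) + (-1 - 10·x + 90·x^3 + 81·x^4)·Dx  (order 1).
h: a_k = 8, 80, 216, 1440, 3240, 19440, 40824, 233280, …
ICs: h(0) = 8.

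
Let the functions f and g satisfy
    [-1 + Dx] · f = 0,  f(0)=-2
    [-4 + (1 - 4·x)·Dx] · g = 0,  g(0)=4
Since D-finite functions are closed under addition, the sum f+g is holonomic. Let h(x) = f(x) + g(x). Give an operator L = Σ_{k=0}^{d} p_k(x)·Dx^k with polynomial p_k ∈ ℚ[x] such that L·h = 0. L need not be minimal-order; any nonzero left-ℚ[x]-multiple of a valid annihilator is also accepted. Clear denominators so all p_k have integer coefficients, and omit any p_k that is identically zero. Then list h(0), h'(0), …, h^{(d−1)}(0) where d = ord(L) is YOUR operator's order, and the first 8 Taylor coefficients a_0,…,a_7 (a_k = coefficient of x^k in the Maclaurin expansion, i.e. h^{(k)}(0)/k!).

f: a_k = -2, -2, -1, -1/3, -1/12, -1/60, -1/360, -1/2520, …
g: a_k = 4, 16, 64, 256, 1024, 4096, 16384, 65536, …
L₀ := lclm(L_f,L_g); ord L₀ ≤ 1+1.
L = (28 + 16·x) + (-31 - 8·x + 16·x^2)·Dx + (3 - 8·x - 16·x^2)·Dx^2  (order 2).
h: a_k = 2, 14, 63, 767/3, 12287/12, 245759/60, 5898239/360, 165150719/2520, …
ICs: h(0) = 2, h′(0) = 14.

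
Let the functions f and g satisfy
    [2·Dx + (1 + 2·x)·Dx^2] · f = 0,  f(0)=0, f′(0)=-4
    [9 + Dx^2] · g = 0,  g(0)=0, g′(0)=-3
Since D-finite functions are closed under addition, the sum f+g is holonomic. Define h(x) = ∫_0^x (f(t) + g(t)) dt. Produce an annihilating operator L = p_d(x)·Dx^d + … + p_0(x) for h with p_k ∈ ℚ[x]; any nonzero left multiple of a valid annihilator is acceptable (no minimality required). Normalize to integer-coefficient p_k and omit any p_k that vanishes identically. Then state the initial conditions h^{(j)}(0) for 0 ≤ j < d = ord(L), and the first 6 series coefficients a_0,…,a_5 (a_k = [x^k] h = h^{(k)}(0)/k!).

L = (594 + 648·x + 648·x^2)·Dx^2 + (153 + 630·x + 972·x^2 + 648·x^3)·Dx^3 + (66 + 72·x + 72·x^2)·Dx^4 + (17 + 70·x + 108·x^2 + 72·x^3)·Dx^5  (order 5).
h: a_k = 0, 0, -7/2, 4/3, -5/24, 8/5, …
ICs: h(0) = 0, h′(0) = 0, h′′(0) = -7, h′′′(0) = 8, h′′′′(0) = -5.

f: a_k = 0, -4, 4, -16/3, 8, -64/5, …
g: a_k = 0, -3, 0, 9/2, 0, -81/40, …
h₀=f+g: left-lcm gives L₀, ord ≤ 4.
Integrate: L := L₀·Dx.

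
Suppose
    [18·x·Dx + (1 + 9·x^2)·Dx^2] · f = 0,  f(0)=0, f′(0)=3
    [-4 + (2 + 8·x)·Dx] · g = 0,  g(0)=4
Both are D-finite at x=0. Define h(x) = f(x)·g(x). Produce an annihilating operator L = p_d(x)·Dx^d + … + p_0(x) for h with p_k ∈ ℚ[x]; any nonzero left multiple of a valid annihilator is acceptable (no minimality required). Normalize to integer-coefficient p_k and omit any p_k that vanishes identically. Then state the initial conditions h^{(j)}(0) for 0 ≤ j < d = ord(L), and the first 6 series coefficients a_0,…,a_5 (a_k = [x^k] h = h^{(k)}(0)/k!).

f: a_k = 0, 3, 0, -9, 0, 243/5, …
g: a_k = 4, 8, -8, 16, -40, 112, …
L₀ := L_f ⊗_s L_g (sym. prod.), ord ≤ 2.
L = (12 - 36·x - 36·x^2) + (-4 + 2·x + 108·x^2 + 144·x^3)·Dx + (1 + 8·x + 25·x^2 + 72·x^3 + 144·x^4)·Dx^2  (order 2).
h: a_k = 0, 12, 24, -60, -24, 732/5, …
ICs: h(0) = 0, h′(0) = 12.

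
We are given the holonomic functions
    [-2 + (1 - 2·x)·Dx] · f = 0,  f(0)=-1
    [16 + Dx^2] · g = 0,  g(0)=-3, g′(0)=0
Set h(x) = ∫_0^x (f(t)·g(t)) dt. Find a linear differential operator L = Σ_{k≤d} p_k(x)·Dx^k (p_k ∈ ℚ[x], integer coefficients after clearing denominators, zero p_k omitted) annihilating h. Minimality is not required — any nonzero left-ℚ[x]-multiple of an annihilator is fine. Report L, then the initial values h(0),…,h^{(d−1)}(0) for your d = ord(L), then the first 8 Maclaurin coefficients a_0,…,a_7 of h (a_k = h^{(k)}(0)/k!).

L = (-16 + 32·x)·Dx + 4·Dx^2 + (-1 + 2·x)·Dx^3  (order 3).
h: a_k = 0, 3, 3, -4, -6, -16/5, -16/3, -1216/105, …
ICs: h(0) = 0, h′(0) = 3, h′′(0) = 6.

f: a_k = -1, -2, -4, -8, -16, -32, -64, -128, …
g: a_k = -3, 0, 24, 0, -32, 0, 256/15, 0, …
Product ⇒ symmetric product L₀, ord ≤ 2.
Integrate: L := L₀·Dx.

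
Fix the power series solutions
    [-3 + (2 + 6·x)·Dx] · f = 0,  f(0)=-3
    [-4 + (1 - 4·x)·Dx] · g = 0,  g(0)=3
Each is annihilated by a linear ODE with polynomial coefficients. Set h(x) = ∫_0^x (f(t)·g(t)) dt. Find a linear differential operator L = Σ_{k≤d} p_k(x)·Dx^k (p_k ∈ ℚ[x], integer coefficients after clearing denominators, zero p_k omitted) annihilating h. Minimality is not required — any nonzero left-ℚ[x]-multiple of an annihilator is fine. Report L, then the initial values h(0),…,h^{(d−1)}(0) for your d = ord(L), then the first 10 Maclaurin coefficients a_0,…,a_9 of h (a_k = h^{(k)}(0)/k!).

f: a_k = -3, -9/2, 27/8, -81/16, 1215/128, -5103/256, 45927/1024, -216513/2048, 8444007/32768, -42220035/65536, …
g: a_k = 3, 12, 48, 192, 768, 3072, 12288, 49152, 196608, 786432, …
L₀ := L_f ⊗_s L_g (sym. prod.), ord ≤ 1.
h=∫₀ˣh₀: take L = L₀·Dx.
L = (11 + 12·x)·Dx + (-2 + 2·x + 24·x^2)·Dx^2  (order 2).
h: a_k = 0, -9, -99/4, -501/8, -12267/64, -388899/640, -1042167/512, -7126605/1024, -399739419/16384, -2839776755/32768, …
ICs: h(0) = 0, h′(0) = -9.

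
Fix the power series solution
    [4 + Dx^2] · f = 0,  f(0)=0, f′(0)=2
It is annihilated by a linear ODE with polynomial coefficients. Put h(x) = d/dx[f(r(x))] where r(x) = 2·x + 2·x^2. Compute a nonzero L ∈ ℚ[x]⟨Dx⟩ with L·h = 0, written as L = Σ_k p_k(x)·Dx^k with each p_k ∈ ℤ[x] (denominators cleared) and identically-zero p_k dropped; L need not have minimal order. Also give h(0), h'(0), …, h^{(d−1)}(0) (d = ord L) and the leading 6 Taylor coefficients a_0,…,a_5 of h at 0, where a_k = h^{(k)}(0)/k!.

f: a_k = 0, 2, 0, -4/3, 0, 4/15, …
L₀ from L_f via x↦r, Dx↦r'^{-1}Dx.
h=h₀': d/dx-closure on L₀ ⇒ L.
L = (28 + 128·x + 384·x^2 + 512·x^3 + 256·x^4) + (-6 - 12·x)·Dx + (1 + 4·x + 4·x^2)·Dx^2  (order 2).
h: a_k = 4, 8, -32, -128, -352/3, 192, …
ICs: h(0) = 4, h′(0) = 8.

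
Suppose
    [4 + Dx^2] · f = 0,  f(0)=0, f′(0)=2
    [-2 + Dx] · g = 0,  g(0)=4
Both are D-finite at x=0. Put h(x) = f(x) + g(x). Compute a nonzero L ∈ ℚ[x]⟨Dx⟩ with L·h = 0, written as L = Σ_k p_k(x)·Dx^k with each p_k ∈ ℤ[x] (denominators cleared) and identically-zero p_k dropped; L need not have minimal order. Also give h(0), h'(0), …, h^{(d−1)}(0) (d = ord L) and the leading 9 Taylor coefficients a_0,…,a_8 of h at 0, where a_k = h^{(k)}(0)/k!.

L = -8 + 4·Dx - 2·Dx^2 + Dx^3  (order 3).
h: a_k = 4, 10, 8, 4, 8/3, 4/3, 16/45, 8/105, 8/315, …
ICs: h(0) = 4, h′(0) = 10, h′′(0) = 16.

f: a_k = 0, 2, 0, -4/3, 0, 4/15, 0, -8/315, 0, …
g: a_k = 4, 8, 8, 16/3, 8/3, 16/15, 16/45, 32/315, 8/315, …
f+g: L₀ = lclm(L_f,L_g), ord ≤ 2+1.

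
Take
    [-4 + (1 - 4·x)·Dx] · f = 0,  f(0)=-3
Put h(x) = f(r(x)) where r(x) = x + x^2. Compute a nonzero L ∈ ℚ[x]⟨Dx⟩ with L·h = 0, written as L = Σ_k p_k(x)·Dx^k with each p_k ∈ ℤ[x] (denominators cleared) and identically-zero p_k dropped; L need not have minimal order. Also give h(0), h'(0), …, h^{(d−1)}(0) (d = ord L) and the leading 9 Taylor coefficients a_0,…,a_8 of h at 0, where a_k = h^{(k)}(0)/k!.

f: a_k = -3, -12, -48, -192, -768, -3072, -12288, -49152, -196608, …
h₀=f(r): pull back L_f along r ⇒ L₀.
L = (4 + 8·x) + (-1 + 4·x + 4·x^2)·Dx  (order 1).
h: a_k = -3, -12, -60, -288, -1392, -6720, -32448, -156672, -756480, …
ICs: h(0) = -3.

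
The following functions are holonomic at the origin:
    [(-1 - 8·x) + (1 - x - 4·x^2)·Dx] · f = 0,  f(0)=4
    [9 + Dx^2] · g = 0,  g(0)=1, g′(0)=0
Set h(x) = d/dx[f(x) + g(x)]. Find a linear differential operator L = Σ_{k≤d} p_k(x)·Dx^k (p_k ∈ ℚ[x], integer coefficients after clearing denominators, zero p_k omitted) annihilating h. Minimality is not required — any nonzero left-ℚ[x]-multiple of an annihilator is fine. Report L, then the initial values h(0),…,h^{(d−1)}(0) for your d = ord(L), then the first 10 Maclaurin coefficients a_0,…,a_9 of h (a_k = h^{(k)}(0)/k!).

f: a_k = 4, 4, 20, 36, 116, 260, 724, 1764, 4660, 11716, …
g: a_k = 1, 0, -9/2, 0, 27/8, 0, -81/80, 0, 729/4480, 0, …
Weyl lclm of L_f,L_g ⇒ L₀ (ord ≤ 3).
Derive L from L₀ (diff closure).
L = (2358 + 13068·x + 57006·x^2 + 38520·x^3 + 83520·x^4 + 31104·x^5 + 41472·x^6) + (-189 - 1413·x + 1251·x^2 + 4203·x^3 + 5580·x^4 + 11952·x^5 + 12096·x^6 + 13824·x^7)·Dx + (262 + 1452·x + 6334·x^2 + 4280·x^3 + 9280·x^4 + 3456·x^5 + 4608·x^6)·Dx^2 + (-21 - 157·x + 139·x^2 + 467·x^3 + 620·x^4 + 1328·x^5 + 1344·x^6 + 1536·x^7)·Dx^3  (order 3).
h: a_k = 4, 31, 108, 955/2, 1300, 173517/40, 12348, 20877529/560, 105444, 1359948071/4480, …
ICs: h(0) = 4, h′(0) = 31, h′′(0) = 216.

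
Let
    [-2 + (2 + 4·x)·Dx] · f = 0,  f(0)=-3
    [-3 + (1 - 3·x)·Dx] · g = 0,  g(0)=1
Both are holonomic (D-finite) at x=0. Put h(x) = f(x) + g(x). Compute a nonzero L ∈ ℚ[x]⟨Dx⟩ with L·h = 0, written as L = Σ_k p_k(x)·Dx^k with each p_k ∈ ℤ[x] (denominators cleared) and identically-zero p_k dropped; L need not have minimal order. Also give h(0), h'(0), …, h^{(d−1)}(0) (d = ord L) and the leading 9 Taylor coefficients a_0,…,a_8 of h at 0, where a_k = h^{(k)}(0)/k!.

f: a_k = -3, -3, 3/2, -3/2, 15/8, -21/8, 63/16, -99/16, 1287/128, …
g: a_k = 1, 3, 9, 27, 81, 243, 729, 2187, 6561, …
L₀ := lclm(L_f,L_g); ord L₀ ≤ 1+1.
L = (21 + 27·x) + (-19 - 66·x - 81·x^2)·Dx + (2 + 7·x - 21·x^2 - 54·x^3)·Dx^2  (order 2).
h: a_k = -2, 0, 21/2, 51/2, 663/8, 1923/8, 11727/16, 34893/16, 841095/128, …
ICs: h(0) = -2, h′(0) = 0.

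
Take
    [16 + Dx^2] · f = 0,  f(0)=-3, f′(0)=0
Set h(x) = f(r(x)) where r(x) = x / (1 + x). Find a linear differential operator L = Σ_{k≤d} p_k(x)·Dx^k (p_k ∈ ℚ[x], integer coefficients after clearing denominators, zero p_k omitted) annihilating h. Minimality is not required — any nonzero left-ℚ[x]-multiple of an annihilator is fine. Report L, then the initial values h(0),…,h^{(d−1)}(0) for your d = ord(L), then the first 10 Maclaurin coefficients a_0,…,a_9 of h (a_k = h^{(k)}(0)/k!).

f: a_k = -3, 0, 24, 0, -32, 0, 256/15, 0, -512/105, 0, …
f∘r: x↦r, Dx↦Dx/r' in L_f ⇒ L₀.
L = 16 + (2 + 6·x + 6·x^2 + 2·x^3)·Dx + (1 + 4·x + 6·x^2 + 4·x^3 + x^4)·Dx^2  (order 2).
h: a_k = -3, 0, 24, -48, 40, 32, -2744/15, 1968/5, -12568/21, 71744/105, …
ICs: h(0) = -3, h′(0) = 0.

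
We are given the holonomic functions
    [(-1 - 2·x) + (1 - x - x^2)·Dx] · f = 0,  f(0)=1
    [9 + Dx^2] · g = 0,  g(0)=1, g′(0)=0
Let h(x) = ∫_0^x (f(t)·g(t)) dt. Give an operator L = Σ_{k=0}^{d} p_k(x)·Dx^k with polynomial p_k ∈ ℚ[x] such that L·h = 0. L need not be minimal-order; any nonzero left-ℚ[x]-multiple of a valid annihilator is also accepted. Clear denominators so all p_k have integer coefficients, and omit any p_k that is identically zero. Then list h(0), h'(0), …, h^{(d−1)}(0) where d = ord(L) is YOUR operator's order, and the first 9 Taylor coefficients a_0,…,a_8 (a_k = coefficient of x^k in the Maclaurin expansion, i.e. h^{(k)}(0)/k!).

L = (-7 + 9·x + 9·x^2)·Dx + (2 + 4·x)·Dx^2 + (-1 + x + x^2)·Dx^3  (order 3).
h: a_k = 0, 1, 1/2, -5/6, -3/8, -1/8, -17/48, -43/80, -471/640, …
ICs: h(0) = 0, h′(0) = 1, h′′(0) = 1.

f: a_k = 1, 1, 2, 3, 5, 8, 13, 21, 34, …
g: a_k = 1, 0, -9/2, 0, 27/8, 0, -81/80, 0, 729/4480, …
f·g: L₀ = L_f ⊗_s L_g, ord ≤ 1·2.
∫: right-multiply L₀ by Dx.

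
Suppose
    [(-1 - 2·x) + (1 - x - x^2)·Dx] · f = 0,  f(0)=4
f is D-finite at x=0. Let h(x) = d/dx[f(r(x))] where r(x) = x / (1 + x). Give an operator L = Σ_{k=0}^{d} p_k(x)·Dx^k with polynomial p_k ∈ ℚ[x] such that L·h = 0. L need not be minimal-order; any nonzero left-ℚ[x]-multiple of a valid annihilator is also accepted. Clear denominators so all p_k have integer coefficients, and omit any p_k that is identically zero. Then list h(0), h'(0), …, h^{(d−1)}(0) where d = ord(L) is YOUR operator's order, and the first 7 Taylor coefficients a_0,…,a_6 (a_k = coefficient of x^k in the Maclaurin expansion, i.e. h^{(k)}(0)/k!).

L = (2 + 6·x + 12·x^2 + 6·x^3) + (-1 - 5·x - 6·x^2 + x^3 + 3·x^4)·Dx  (order 1).
h: a_k = 4, 8, 0, 16, -20, 48, -84, …
ICs: h(0) = 4.

f: a_k = 4, 4, 8, 12, 20, 32, 52, …
f∘r: x↦r, Dx↦Dx/r' in L_f ⇒ L₀.
h=h₀': d/dx-closure on L₀ ⇒ L.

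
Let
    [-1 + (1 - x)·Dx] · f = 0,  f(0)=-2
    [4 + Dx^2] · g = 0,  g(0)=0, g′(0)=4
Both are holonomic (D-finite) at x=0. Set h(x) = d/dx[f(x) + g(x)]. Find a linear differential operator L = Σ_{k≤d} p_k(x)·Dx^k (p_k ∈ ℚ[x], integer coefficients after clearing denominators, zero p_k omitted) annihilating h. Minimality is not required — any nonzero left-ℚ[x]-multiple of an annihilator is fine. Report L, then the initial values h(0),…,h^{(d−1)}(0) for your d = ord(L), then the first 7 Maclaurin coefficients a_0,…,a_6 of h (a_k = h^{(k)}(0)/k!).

L = (64 - 32·x + 16·x^2) + (-20 + 36·x - 24·x^2 + 8·x^3)·Dx + (16 - 8·x + 4·x^2)·Dx^2 + (-5 + 9·x - 6·x^2 + 2·x^3)·Dx^3  (order 3).
h: a_k = 2, -4, -14, -8, -22/3, -12, -646/45, …
ICs: h(0) = 2, h′(0) = -4, h′′(0) = -28.

f: a_k = -2, -2, -2, -2, -2, -2, -2, …
g: a_k = 0, 4, 0, -8/3, 0, 8/15, 0, …
L₀ := lclm(L_f,L_g); ord L₀ ≤ 1+2.
Derive L from L₀ (diff closure).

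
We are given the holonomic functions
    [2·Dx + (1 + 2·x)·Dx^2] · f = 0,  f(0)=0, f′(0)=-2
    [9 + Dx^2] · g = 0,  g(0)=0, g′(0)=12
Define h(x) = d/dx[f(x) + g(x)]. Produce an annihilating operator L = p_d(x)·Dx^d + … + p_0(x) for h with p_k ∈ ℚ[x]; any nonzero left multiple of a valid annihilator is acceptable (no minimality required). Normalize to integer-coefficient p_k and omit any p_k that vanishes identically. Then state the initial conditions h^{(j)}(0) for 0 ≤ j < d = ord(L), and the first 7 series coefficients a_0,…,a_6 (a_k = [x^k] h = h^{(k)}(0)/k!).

L = (594 + 648·x + 648·x^2) + (153 + 630·x + 972·x^2 + 648·x^3)·Dx + (66 + 72·x + 72·x^2)·Dx^2 + (17 + 70·x + 108·x^2 + 72·x^3)·Dx^3  (order 3).
h: a_k = 10, 4, -62, 16, 17/2, 64, -2803/20, …
ICs: h(0) = 10, h′(0) = 4, h′′(0) = -124.

f: a_k = 0, -2, 2, -8/3, 4, -32/5, 32/3, …
g: a_k = 0, 12, 0, -18, 0, 81/10, 0, …
f+g: L₀ = lclm(L_f,L_g), ord ≤ 2+2.
Differentiate: ansatz ord ≤ ord L₀ ⇒ L.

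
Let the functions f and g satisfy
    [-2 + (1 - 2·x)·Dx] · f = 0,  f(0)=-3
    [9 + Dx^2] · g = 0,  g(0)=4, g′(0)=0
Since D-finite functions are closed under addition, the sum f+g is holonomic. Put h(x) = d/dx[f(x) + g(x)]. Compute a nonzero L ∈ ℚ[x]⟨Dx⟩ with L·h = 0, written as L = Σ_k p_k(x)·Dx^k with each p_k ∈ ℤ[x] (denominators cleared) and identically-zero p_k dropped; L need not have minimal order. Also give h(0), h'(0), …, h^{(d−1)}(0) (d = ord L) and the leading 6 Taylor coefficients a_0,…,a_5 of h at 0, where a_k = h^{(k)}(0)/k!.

L = (684 - 432·x + 432·x^2) + (-99 + 306·x - 324·x^2 + 216·x^3)·Dx + (76 - 48·x + 48·x^2)·Dx^2 + (-11 + 34·x - 36·x^2 + 24·x^3)·Dx^3  (order 3).
h: a_k = -6, -60, -72, -138, -480, -11763/10, …
ICs: h(0) = -6, h′(0) = -60, h′′(0) = -144.

f: a_k = -3, -6, -12, -24, -48, -96, …
g: a_k = 4, 0, -18, 0, 27/2, 0, …
h₀=f+g: left-lcm gives L₀, ord ≤ 3.
Differentiate: ansatz ord ≤ ord L₀ ⇒ L.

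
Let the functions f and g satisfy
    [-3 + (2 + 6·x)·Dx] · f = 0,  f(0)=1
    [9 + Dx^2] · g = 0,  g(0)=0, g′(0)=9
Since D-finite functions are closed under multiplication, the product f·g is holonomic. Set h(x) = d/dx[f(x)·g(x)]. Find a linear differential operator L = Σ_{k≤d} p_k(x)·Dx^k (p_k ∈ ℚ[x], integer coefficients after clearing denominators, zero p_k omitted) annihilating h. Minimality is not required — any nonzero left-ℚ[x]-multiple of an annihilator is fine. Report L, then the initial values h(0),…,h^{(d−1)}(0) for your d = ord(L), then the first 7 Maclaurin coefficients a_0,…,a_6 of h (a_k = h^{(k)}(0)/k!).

f: a_k = 1, 3/2, -9/8, 27/16, -405/128, 1701/256, -15309/1024, …
g: a_k = 0, 9, 0, -27/2, 0, 243/40, 0, …
h₀=f·g: eliminate ⇒ L₀, order ≤ 1·2.
h₀' ⇒ L via d/dx closure of L₀.
L = (477 + 3888·x + 11016·x^2 + 15552·x^3 + 11664·x^4) + (-12 - 324·x - 1296·x^2 - 1296·x^3)·Dx + (28 + 264·x + 972·x^2 + 1728·x^3 + 1296·x^4)·Dx^2  (order 2).
h: a_k = 9, 27, -567/8, -81/4, -4617/128, 177147/640, -716607/1024, …
ICs: h(0) = 9, h′(0) = 27.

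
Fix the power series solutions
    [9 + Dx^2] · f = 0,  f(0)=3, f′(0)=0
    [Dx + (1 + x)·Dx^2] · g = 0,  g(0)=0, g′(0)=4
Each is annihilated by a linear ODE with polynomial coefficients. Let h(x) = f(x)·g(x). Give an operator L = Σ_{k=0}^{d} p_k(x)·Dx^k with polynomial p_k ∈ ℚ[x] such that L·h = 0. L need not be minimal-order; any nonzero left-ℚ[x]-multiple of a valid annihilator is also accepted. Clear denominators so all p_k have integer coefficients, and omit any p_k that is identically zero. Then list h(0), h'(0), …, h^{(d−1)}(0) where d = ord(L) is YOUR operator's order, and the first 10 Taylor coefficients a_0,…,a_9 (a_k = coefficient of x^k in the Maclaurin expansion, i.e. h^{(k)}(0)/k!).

f: a_k = 3, 0, -27/2, 0, 81/8, 0, -243/80, 0, 2187/4480, 0, …
g: a_k = 0, 4, -2, 4/3, -1, 4/5, -2/3, 4/7, -1/2, 4/9, …
f·g: L₀ = L_f ⊗_s L_g, ord ≤ 2·2.
L = (2493 + 10854·x + 17091·x^2 + 11664·x^3 + 2916·x^4) + (612 + 1908·x + 1944·x^2 + 648·x^3)·Dx + (592 + 2484·x + 3834·x^2 + 2592·x^3 + 648·x^4)·Dx^2 + (68 + 212·x + 216·x^2 + 72·x^3)·Dx^3 + (35 + 142·x + 215·x^2 + 144·x^3 + 36·x^4)·Dx^4  (order 4).
h: a_k = 0, 12, -6, -50, 24, 249/10, -35/4, -1083/140, 69/20, -1271/3360, …
ICs: h(0) = 0, h′(0) = 12, h′′(0) = -12, h′′′(0) = -300.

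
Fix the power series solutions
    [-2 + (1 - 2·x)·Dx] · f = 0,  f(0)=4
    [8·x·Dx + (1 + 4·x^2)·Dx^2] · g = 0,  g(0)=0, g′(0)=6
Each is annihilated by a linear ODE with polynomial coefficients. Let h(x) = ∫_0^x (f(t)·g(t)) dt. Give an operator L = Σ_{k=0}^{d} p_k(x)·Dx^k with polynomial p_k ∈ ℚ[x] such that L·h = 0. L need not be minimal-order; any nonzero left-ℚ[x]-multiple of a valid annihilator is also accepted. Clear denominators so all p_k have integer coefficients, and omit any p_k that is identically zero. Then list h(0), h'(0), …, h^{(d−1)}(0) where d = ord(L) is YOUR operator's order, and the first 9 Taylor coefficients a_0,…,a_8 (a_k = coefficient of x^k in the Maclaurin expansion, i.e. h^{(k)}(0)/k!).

f: a_k = 4, 8, 16, 32, 64, 128, 256, 512, 1024, …
g: a_k = 0, 6, 0, -8, 0, 96/5, 0, -384/7, 0, …
Sym-product of L_f,L_g gives L₀ (≤ ord 2).
h=∫h₀ ⇒ L = L₀·Dx.
L = 16·x·Dx + (4 - 8·x + 32·x^2)·Dx^2 + (-1 + 2·x - 4·x^2 + 8·x^3)·Dx^3  (order 3).
h: a_k = 0, 0, 12, 16, 16, 128/5, 832/15, 3328/35, 4864/35, …
ICs: h(0) = 0, h′(0) = 0, h′′(0) = 24.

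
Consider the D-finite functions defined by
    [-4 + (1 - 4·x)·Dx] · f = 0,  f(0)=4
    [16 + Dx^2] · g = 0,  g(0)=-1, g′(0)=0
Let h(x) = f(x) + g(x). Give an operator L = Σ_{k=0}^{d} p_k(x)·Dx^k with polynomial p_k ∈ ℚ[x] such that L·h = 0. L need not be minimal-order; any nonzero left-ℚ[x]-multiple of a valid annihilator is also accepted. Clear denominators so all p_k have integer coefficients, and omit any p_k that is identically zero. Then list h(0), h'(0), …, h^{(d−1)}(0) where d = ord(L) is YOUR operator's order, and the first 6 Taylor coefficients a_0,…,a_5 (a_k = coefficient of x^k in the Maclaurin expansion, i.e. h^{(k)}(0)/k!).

L = (448 - 512·x + 1024·x^2) + (-48 + 320·x - 768·x^2 + 1024·x^3)·Dx + (28 - 32·x + 64·x^2)·Dx^2 + (-3 + 20·x - 48·x^2 + 64·x^3)·Dx^3  (order 3).
h: a_k = 3, 16, 72, 256, 3040/3, 4096, …
ICs: h(0) = 3, h′(0) = 16, h′′(0) = 144.

f: a_k = 4, 16, 64, 256, 1024, 4096, …
g: a_k = -1, 0, 8, 0, -32/3, 0, …
h₀=f+g: left-lcm gives L₀, ord ≤ 3.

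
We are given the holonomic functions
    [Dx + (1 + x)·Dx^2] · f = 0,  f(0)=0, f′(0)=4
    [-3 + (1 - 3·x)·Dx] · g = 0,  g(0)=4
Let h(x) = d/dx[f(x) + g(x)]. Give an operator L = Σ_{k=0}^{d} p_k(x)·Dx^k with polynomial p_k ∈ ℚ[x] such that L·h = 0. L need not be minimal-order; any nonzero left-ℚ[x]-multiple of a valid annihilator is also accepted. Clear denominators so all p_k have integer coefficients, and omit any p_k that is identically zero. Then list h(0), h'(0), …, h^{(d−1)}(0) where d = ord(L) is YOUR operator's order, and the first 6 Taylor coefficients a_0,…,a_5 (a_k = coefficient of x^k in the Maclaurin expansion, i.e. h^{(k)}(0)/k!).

f: a_k = 0, 4, -2, 4/3, -1, 4/5, …
g: a_k = 4, 12, 36, 108, 324, 972, …
f+g: L₀ = lclm(L_f,L_g), ord ≤ 2+1.
h₀' ⇒ L via d/dx closure of L₀.
L = (-66 - 18·x) + (-52 - 120·x - 36·x^2)·Dx + (7 - 11·x - 27·x^2 - 9·x^3)·Dx^2  (order 2).
h: a_k = 16, 68, 328, 1292, 4864, 17492, …
ICs: h(0) = 16, h′(0) = 68.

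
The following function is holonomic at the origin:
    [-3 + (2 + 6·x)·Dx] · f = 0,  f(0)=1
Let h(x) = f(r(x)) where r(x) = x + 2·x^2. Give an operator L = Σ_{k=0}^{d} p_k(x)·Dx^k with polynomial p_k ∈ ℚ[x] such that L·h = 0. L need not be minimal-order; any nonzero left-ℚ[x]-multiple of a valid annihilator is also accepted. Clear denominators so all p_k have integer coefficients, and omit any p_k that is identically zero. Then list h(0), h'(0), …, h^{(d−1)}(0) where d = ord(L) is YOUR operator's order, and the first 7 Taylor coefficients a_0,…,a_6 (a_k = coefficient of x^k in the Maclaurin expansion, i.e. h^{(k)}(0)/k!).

f: a_k = 1, 3/2, -9/8, 27/16, -405/128, 1701/256, -15309/1024, …
f∘r: x↦r, Dx↦Dx/r' in L_f ⇒ L₀.
L = (-3 - 12·x) + (2 + 6·x + 12·x^2)·Dx  (order 1).
h: a_k = 1, 3/2, 15/8, -45/16, 315/128, 405/256, -11205/1024, …
ICs: h(0) = 1.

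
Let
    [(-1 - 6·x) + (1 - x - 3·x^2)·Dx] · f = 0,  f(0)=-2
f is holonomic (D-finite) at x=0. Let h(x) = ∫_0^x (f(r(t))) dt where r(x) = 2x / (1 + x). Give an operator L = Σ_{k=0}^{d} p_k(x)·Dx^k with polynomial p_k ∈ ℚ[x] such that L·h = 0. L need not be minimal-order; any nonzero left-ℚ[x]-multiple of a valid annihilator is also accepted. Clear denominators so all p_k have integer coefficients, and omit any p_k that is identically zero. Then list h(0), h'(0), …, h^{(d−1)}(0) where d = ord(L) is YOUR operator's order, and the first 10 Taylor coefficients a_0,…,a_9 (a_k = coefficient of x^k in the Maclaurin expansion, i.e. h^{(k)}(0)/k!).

f: a_k = -2, -2, -8, -14, -38, -80, -194, -434, -1016, -2318, …
Change of var in L_f (x↦r) gives L₀.
h=∫h₀ ⇒ L = L₀·Dx.
L = (2 + 26·x)·Dx + (-1 - x + 13·x^2 + 13·x^3)·Dx^2  (order 2).
h: a_k = 0, -2, -2, -28/3, -13, -364/5, -338/3, -676, -2197/2, -61516/9, …
ICs: h(0) = 0, h′(0) = -2.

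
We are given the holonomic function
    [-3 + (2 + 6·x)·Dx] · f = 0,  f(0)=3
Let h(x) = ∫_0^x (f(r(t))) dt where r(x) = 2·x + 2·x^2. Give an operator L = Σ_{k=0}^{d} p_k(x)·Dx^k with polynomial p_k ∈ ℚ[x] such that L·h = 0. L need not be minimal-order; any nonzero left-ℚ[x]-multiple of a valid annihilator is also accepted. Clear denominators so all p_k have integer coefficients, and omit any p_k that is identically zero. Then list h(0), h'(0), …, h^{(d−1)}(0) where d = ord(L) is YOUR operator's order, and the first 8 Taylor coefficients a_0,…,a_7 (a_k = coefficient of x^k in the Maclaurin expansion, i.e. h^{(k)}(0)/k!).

L = (-3 - 6·x)·Dx + (1 + 6·x + 6·x^2)·Dx^2  (order 2).
h: a_k = 0, 3, 9/2, -3/2, 27/8, -351/40, 405/16, -8829/112, …
ICs: h(0) = 0, h′(0) = 3.

f: a_k = 3, 9/2, -27/8, 81/16, -1215/128, 5103/256, -45927/1024, 216513/2048, …
f∘r: x↦r, Dx↦Dx/r' in L_f ⇒ L₀.
Integrate: L := L₀·Dx.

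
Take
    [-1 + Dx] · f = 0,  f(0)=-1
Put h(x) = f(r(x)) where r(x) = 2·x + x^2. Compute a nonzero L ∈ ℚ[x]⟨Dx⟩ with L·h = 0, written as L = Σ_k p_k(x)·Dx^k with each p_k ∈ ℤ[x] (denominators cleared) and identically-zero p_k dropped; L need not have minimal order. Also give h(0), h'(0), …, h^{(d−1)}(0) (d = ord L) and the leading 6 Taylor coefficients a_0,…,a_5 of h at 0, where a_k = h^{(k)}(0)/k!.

L = (-2 - 2·x) + Dx  (order 1).
h: a_k = -1, -2, -3, -10/3, -19/6, -13/5, …
ICs: h(0) = -1.

f: a_k = -1, -1, -1/2, -1/6, -1/24, -1/120, …
L₀ from L_f via x↦r, Dx↦r'^{-1}Dx.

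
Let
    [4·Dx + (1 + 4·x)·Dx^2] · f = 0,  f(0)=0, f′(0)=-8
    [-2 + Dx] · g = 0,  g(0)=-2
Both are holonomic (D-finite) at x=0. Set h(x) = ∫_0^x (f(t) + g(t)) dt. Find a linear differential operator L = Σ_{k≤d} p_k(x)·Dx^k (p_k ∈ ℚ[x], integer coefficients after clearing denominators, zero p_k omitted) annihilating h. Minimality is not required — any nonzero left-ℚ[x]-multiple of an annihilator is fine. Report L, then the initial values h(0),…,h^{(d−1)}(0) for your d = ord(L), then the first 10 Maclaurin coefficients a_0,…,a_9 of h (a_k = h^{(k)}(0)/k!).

L = (-40 - 32·x)·Dx^2 + (14 - 16·x - 32·x^2)·Dx^3 + (3 + 16·x + 16·x^2)·Dx^4  (order 4).
h: a_k = 0, -2, -6, 4, -34/3, 76/3, -3076/45, 8776/45, -184322/315, 5160956/2835, …
ICs: h(0) = 0, h′(0) = -2, h′′(0) = -12, h′′′(0) = 24.

f: a_k = 0, -8, 16, -128/3, 128, -2048/5, 4096/3, -32768/7, 16384, -524288/9, …
g: a_k = -2, -4, -4, -8/3, -4/3, -8/15, -8/45, -16/315, -4/315, -8/2835, …
Sum ⇒ L₀ = lclm(L_f,L_g) in ℚ(x)⟨Dx⟩.
h=∫h₀ ⇒ L = L₀·Dx.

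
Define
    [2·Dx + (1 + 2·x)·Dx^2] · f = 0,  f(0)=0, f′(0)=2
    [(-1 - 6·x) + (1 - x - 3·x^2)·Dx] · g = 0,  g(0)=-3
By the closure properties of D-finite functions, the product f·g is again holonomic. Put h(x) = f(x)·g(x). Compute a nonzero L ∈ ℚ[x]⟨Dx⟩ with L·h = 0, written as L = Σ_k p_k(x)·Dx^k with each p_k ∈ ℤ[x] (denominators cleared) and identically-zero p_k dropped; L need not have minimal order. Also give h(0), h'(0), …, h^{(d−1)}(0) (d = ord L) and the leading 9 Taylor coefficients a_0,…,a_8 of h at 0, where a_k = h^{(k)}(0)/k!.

L = (8 + 24·x) + (18·x + 30·x^2)·Dx + (-1 - x + 5·x^2 + 6·x^3)·Dx^2  (order 2).
h: a_k = 0, -6, 0, -26, -14, -556/5, -606/5, -17838/35, -27204/35, …
ICs: h(0) = 0, h′(0) = -6.

f: a_k = 0, 2, -2, 8/3, -4, 32/5, -32/3, 128/7, -32, …
g: a_k = -3, -3, -12, -21, -57, -120, -291, -651, -1524, …
Product ⇒ symmetric product L₀, ord ≤ 2.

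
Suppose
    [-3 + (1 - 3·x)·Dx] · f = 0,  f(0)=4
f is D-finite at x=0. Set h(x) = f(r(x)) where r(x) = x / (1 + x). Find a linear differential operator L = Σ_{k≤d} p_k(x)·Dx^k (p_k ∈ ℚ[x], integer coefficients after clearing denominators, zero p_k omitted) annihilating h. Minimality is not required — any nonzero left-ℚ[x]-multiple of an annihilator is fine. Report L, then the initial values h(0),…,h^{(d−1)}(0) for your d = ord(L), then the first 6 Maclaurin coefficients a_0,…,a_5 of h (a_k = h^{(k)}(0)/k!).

f: a_k = 4, 12, 36, 108, 324, 972, …
Substitute x→r, Dx→(1/r')Dx; clear ⇒ L₀.
L = 3 + (-1 + x + 2·x^2)·Dx  (order 1).
h: a_k = 4, 12, 24, 48, 96, 192, …
ICs: h(0) = 4.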